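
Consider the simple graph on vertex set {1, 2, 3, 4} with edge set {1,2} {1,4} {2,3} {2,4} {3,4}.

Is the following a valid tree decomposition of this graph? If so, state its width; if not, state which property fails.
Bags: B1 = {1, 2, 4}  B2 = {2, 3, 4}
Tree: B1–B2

Yes; width 2.

Every vertex of G appears in some bag (union = {1, 2, 3, 4}); every edge is covered by a bag; and for each vertex v the set of bags containing v is connected in the bag tree. The decomposition is therefore valid. The largest bag has 3 vertices, so the width is 2.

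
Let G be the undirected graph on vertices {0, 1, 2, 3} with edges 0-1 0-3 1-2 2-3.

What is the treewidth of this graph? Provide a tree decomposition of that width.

Treewidth 2.
One such decomposition:
Bags: B1 = {1, 2, 3}  B2 = {0, 1, 3}
Tree: B1–B2

The largest bag has 3 vertices, giving width 2; this decomposition certifies tw(G) ≤ 2. Since 3–2–1–0–3 is a cycle in G, G is not acyclic. Forests are exactly the graphs of treewidth ≤ 1, so tw(G) ≥ 2. Hence tw(G) = 2 exactly.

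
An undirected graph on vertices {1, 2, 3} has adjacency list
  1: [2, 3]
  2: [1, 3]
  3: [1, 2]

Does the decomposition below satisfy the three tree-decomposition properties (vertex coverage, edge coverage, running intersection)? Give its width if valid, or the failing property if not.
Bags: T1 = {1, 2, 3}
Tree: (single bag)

Vertex coverage: the bags together contain {1, 2, 3}, the full vertex set. Edge coverage: each edge of G has both endpoints in at least one bag. Running intersection: for every vertex, the bags containing it form a connected subtree. All three properties hold, so this is a valid tree decomposition of width max|bag| − 1 = 2, and hence tw(G) ≤ 2.

Yes; width 2.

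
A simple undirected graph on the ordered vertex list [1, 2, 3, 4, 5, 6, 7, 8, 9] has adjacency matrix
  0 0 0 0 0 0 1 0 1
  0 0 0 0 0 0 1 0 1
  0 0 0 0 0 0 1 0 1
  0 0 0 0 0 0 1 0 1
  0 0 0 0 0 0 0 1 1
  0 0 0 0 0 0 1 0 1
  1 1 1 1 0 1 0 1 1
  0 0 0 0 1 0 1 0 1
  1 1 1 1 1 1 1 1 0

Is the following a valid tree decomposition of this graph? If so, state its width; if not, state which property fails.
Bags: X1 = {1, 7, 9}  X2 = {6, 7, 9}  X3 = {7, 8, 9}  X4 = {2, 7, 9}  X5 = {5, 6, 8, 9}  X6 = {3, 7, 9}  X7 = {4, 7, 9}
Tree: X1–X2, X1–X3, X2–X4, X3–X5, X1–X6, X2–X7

No — bags containing vertex 6 are not connected in the tree.

A tree decomposition must satisfy three properties: every vertex lies in some bag; for every edge, both endpoints lie together in some bag; and for every vertex, the bags containing it form a connected subtree. Here bags containing vertex 6 are not connected in the tree, so the decomposition is invalid.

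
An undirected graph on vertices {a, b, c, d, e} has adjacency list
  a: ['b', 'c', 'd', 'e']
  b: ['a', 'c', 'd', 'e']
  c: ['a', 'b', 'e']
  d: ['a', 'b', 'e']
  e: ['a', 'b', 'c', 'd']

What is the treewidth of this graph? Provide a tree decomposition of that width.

Each bag holds 4 vertices, so the decomposition has width 3, which upper-bounds the treewidth. On the other hand G contains the 4-clique {a, b, d, e}. A clique must lie in a single bag of any decomposition, so no decomposition can have width below 3. Therefore the treewidth is 3.

Treewidth 3.
One optimal decomposition is:
Bags: B1 = {a, b, c, e}  B2 = {a, b, d, e}
Tree: B1–B2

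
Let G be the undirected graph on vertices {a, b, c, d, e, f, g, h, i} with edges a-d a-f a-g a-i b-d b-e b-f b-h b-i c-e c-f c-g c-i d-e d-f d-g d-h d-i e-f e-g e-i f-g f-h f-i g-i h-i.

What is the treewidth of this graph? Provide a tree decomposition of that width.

Each bag holds 5 vertices, so the decomposition has width 4, which upper-bounds the treewidth. Conversely, {d, e, f, g, i} is a clique of size 5, and the vertices of any clique must share a bag in every tree decomposition; so some bag has ≥ 5 vertices and tw(G) ≥ 4. Therefore the treewidth is 4.

Treewidth 4.
One such decomposition:
Bags: B1 = {b, d, e, f, i}  B2 = {b, d, f, h, i}  B3 = {d, e, f, g, i}  B4 = {a, d, f, g, i}  B5 = {c, e, f, g, i}
Tree: B1–B2, B1–B3, B3–B4, B3–B5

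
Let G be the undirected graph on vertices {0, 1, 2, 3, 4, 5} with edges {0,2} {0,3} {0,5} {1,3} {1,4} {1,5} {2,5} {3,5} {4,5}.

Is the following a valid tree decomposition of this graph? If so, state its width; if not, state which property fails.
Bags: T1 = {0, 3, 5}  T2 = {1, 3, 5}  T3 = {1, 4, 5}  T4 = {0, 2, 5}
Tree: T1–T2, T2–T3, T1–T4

Checking the three conditions: (i) the bags cover all of {0, 1, 2, 3, 4, 5}; (ii) for each edge, some bag contains both endpoints; (iii) the bags containing any fixed vertex form a subtree. All hold, so the decomposition is valid with width 3 − 1 = 2.

Yes; width 2.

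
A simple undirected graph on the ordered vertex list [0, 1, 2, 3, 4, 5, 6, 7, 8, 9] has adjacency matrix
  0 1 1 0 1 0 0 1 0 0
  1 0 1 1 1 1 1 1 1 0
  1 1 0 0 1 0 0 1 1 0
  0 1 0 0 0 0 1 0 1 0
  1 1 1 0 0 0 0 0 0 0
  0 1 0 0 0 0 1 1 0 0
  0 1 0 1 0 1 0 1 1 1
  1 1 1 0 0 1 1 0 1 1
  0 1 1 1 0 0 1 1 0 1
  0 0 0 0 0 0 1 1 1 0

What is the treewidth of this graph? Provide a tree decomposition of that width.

The largest bag has 4 vertices, giving width 3; this decomposition certifies tw(G) ≤ 3. For the lower bound, the 4 vertices {1, 3, 6, 8} are pairwise adjacent, and any tree decomposition puts a clique entirely inside one bag — forcing width ≥ 3. The upper and lower bounds meet at 3, so that is the treewidth.

Treewidth 3.
One optimal decomposition is:
Bags: B1 = {1, 2, 7, 8}  B2 = {1, 6, 7, 8}  B3 = {0, 1, 2, 7}  B4 = {0, 1, 2, 4}  B5 = {1, 3, 6, 8}  B6 = {1, 5, 6, 7}  B7 = {6, 7, 8, 9}
Tree: B1–B2, B1–B3, B3–B4, B2–B5, B2–B6, B2–B7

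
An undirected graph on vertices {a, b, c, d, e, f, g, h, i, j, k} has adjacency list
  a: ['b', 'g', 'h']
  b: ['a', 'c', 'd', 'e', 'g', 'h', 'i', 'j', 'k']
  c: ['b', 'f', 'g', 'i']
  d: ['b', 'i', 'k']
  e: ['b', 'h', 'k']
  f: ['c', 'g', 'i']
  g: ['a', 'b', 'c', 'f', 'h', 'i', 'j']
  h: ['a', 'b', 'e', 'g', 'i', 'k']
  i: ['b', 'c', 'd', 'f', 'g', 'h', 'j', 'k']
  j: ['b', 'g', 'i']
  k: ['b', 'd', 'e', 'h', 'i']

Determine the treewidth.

3

A width-3 tree decomposition is:
Bags: B1 = {b, c, g, i}  B2 = {b, g, h, i}  B3 = {b, h, i, k}  B4 = {b, g, i, j}  B5 = {b, d, i, k}  B6 = {b, e, h, k}  B7 = {c, f, g, i}  B8 = {a, b, g, h}
Tree: B1–B2, B2–B3, B2–B4, B3–B5, B3–B6, B1–B7, B2–B8
Each bag holds 4 vertices, so the decomposition has width 3, which upper-bounds the treewidth. Conversely, {c, f, g, i} is a clique of size 4, and the vertices of any clique must share a bag in every tree decomposition; so some bag has ≥ 4 vertices and tw(G) ≥ 3. Therefore the treewidth is 3.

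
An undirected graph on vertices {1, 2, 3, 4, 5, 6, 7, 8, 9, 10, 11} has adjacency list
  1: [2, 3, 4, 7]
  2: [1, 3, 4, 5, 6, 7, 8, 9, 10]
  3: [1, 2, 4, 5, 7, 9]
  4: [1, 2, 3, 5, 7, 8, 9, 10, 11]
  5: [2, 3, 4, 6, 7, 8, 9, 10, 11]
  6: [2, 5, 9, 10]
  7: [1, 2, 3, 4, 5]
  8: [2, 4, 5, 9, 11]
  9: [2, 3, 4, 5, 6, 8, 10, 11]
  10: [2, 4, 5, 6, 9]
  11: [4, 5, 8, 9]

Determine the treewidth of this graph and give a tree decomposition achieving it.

Every bag has size at most 5, so the width is 5 − 1 = 4 and tw(G) ≤ 4. Conversely, {1, 2, 3, 4, 7} is a clique of size 5, and the vertices of any clique must share a bag in every tree decomposition; so some bag has ≥ 5 vertices and tw(G) ≥ 4. Therefore the treewidth is 4.

Treewidth 4.
Bags: B1 = {2, 3, 4, 5, 9}  B2 = {2, 4, 5, 8, 9}  B3 = {2, 4, 5, 9, 10}  B4 = {2, 3, 4, 5, 7}  B5 = {1, 2, 3, 4, 7}  B6 = {2, 5, 6, 9, 10}  B7 = {4, 5, 8, 9, 11}
Tree: B1–B2, B2–B3, B1–B4, B4–B5, B3–B6, B2–B7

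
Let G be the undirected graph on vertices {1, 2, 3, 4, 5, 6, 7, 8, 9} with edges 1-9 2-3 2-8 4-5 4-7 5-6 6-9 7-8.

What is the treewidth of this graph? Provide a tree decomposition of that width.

The largest bag has 2 vertices, giving width 1; this decomposition certifies tw(G) ≤ 1. G has an edge, so its treewidth is at least 1. The upper and lower bounds meet at 1, so that is the treewidth.

Treewidth 1.
Bags: B1 = {2, 3}  B2 = {2, 8}  B3 = {7, 8}  B4 = {4, 7}  B5 = {4, 5}  B6 = {5, 6}  B7 = {6, 9}  B8 = {1, 9}
Tree: B1–B2, B2–B3, B3–B4, B4–B5, B5–B6, B6–B7, B7–B8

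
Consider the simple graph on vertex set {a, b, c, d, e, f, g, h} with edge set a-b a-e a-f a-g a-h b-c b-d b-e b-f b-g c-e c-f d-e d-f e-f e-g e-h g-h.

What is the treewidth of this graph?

3

A width-3 tree decomposition is:
Bags: B1 = {a, b, e, f}  B2 = {b, d, e, f}  B3 = {a, b, e, g}  B4 = {a, e, g, h}  B5 = {b, c, e, f}
Tree: B1–B2, B1–B3, B3–B4, B2–B5
Each bag holds 4 vertices, so the decomposition has width 3, which upper-bounds the treewidth. On the other hand G contains the 4-clique {a, e, g, h}. A clique must lie in a single bag of any decomposition, so no decomposition can have width below 3. Hence tw(G) = 3 exactly.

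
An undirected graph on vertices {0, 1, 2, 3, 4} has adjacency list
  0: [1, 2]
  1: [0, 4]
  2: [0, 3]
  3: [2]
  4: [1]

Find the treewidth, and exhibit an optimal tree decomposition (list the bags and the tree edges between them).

Each bag holds 2 vertices, so the decomposition has width 1, which upper-bounds the treewidth. G has an edge, so its treewidth is at least 1. The upper and lower bounds meet at 1, so that is the treewidth.

Treewidth 1.
One such decomposition:
Bags: B1 = {2, 3}  B2 = {0, 2}  B3 = {0, 1}  B4 = {1, 4}
Tree: B1–B2, B2–B3, B3–B4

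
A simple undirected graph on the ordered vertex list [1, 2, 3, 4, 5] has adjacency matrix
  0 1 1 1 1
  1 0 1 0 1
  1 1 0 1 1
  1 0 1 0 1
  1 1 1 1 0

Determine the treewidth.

3

A width-3 tree decomposition is:
Bags: B1 = {1, 2, 3, 5}  B2 = {1, 3, 4, 5}
Tree: B1–B2
Each bag holds 4 vertices, so the decomposition has width 3, which upper-bounds the treewidth. For the lower bound, the 4 vertices {1, 2, 3, 5} are pairwise adjacent, and any tree decomposition puts a clique entirely inside one bag — forcing width ≥ 3. The upper and lower bounds meet at 3, so that is the treewidth.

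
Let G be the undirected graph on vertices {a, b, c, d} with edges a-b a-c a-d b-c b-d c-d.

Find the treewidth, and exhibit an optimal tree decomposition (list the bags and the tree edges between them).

Treewidth 3.
One optimal decomposition is:
Bags: B1 = {a, b, c, d}
Tree: (single bag)

With just one bag of size 4, the width is 4 − 1 = 3, so tw(G) ≤ 3. On the other hand G contains the 4-clique {a, b, c, d}. A clique must lie in a single bag of any decomposition, so no decomposition can have width below 3. The upper and lower bounds meet at 3, so that is the treewidth.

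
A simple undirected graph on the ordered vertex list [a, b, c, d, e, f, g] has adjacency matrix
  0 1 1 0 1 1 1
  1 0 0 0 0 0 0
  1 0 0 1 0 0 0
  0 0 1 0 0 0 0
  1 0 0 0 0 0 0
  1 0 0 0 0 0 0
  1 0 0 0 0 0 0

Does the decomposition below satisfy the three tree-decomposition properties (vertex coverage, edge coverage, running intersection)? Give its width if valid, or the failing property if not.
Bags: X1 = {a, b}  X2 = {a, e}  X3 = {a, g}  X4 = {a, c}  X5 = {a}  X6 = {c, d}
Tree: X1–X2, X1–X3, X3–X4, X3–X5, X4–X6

A tree decomposition must satisfy three properties: every vertex lies in some bag; for every edge, both endpoints lie together in some bag; and for every vertex, the bags containing it form a connected subtree. Here vertex f appears in no bag, so the decomposition is invalid.

No — vertex f appears in no bag.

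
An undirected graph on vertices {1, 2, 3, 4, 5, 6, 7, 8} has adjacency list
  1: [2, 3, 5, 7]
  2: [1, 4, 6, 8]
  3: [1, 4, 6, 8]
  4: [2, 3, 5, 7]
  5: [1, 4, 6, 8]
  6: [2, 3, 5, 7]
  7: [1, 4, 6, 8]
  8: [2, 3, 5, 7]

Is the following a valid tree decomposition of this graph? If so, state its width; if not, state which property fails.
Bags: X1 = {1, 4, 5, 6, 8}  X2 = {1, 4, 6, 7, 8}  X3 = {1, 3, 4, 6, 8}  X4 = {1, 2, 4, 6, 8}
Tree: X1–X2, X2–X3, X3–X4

Yes; width 4.

Every vertex of G appears in some bag (union = {1, 2, 3, 4, 5, 6, 7, 8}); every edge is covered by a bag; and for each vertex v the set of bags containing v is connected in the bag tree. The decomposition is therefore valid. The largest bag has 5 vertices, so the width is 4.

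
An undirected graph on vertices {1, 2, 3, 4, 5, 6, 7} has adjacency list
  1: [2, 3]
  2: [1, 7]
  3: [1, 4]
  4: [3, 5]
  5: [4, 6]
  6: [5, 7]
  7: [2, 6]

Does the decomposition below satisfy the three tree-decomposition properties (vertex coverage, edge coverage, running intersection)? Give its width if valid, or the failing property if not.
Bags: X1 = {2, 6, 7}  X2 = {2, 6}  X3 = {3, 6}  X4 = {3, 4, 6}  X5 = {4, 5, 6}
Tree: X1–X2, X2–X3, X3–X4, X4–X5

No — vertex 1 appears in no bag.

A tree decomposition must satisfy three properties: every vertex lies in some bag; for every edge, both endpoints lie together in some bag; and for every vertex, the bags containing it form a connected subtree. Here vertex 1 appears in no bag, so the decomposition is invalid.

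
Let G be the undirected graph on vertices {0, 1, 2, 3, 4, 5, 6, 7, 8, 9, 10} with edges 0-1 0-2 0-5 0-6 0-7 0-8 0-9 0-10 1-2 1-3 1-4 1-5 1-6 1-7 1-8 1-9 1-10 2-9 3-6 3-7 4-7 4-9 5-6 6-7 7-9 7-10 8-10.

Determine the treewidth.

A width-3 tree decomposition is:
Bags: B1 = {0, 1, 5, 6}  B2 = {0, 1, 6, 7}  B3 = {0, 1, 7, 9}  B4 = {0, 1, 7, 10}  B5 = {0, 1, 8, 10}  B6 = {0, 1, 2, 9}  B7 = {1, 3, 6, 7}  B8 = {1, 4, 7, 9}
Tree: B1–B2, B2–B3, B3–B4, B4–B5, B3–B6, B2–B7, B3–B8
The largest bag has 4 vertices, giving width 3; this decomposition certifies tw(G) ≤ 3. For the lower bound, the 4 vertices {0, 1, 8, 10} are pairwise adjacent, and any tree decomposition puts a clique entirely inside one bag — forcing width ≥ 3. Therefore the treewidth is 3.

3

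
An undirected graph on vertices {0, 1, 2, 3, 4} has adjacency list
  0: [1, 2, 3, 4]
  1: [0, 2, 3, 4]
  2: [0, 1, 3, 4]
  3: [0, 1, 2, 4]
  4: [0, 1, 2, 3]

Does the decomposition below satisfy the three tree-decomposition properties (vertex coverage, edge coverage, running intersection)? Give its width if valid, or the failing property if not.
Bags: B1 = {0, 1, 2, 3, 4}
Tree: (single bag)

Yes; width 4.

Every vertex of G appears in some bag (union = {0, 1, 2, 3, 4}); every edge is covered by a bag; and for each vertex v the set of bags containing v is connected in the bag tree. The decomposition is therefore valid. The largest bag has 5 vertices, so the width is 4.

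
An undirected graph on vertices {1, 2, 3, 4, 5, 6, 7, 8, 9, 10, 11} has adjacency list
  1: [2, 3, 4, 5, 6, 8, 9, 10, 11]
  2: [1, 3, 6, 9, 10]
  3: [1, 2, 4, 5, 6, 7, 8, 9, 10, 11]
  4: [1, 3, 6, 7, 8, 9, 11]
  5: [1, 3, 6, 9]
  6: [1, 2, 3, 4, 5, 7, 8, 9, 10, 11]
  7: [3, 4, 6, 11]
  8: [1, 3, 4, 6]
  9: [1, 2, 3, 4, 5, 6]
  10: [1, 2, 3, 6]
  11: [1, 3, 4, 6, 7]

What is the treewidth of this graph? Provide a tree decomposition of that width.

Each bag holds 5 vertices, so the decomposition has width 4, which upper-bounds the treewidth. Conversely, {1, 2, 3, 6, 9} is a clique of size 5, and the vertices of any clique must share a bag in every tree decomposition; so some bag has ≥ 5 vertices and tw(G) ≥ 4. Therefore the treewidth is 4.

Treewidth 4.
One such decomposition:
Bags: B1 = {1, 2, 3, 6, 9}  B2 = {1, 3, 4, 6, 9}  B3 = {1, 2, 3, 6, 10}  B4 = {1, 3, 4, 6, 11}  B5 = {1, 3, 5, 6, 9}  B6 = {3, 4, 6, 7, 11}  B7 = {1, 3, 4, 6, 8}
Tree: B1–B2, B1–B3, B2–B4, B2–B5, B4–B6, B4–B7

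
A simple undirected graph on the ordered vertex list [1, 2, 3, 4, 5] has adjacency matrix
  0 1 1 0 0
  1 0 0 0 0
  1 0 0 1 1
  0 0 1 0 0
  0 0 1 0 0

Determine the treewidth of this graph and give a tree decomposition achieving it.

The largest bag has 2 vertices, giving width 1; this decomposition certifies tw(G) ≤ 1. Since G has at least one edge (e.g. 3–5), it is not an edgeless graph, so tw(G) ≥ 1. Combining the bounds, tw(G) = 1.

Treewidth 1.
One such decomposition:
Bags: B1 = {3, 5}  B2 = {1, 3}  B3 = {1, 2}  B4 = {3, 4}
Tree: B1–B2, B2–B3, B1–B4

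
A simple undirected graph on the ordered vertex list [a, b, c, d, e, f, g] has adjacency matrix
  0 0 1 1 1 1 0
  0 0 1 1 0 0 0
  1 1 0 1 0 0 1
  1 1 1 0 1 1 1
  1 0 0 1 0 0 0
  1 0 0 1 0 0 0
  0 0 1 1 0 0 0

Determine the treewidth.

A width-2 tree decomposition is:
Bags: B1 = {a, c, d}  B2 = {b, c, d}  B3 = {c, d, g}  B4 = {a, d, f}  B5 = {a, d, e}
Tree: B1–B2, B2–B3, B1–B4, B4–B5
Each bag holds 3 vertices, so the decomposition has width 2, which upper-bounds the treewidth. On the other hand G contains the 3-clique {a, d, e}. A clique must lie in a single bag of any decomposition, so no decomposition can have width below 2. Hence tw(G) = 2 exactly.

2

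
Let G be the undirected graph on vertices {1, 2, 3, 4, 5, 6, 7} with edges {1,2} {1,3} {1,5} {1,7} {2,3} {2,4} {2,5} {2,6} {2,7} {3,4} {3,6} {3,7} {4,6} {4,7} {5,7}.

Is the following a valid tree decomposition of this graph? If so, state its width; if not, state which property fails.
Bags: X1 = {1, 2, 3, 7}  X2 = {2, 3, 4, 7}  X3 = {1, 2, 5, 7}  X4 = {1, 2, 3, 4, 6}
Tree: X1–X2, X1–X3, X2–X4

No — bags containing vertex 1 are not connected in the tree.

A tree decomposition must satisfy three properties: every vertex lies in some bag; for every edge, both endpoints lie together in some bag; and for every vertex, the bags containing it form a connected subtree. Here bags containing vertex 1 are not connected in the tree, so the decomposition is invalid.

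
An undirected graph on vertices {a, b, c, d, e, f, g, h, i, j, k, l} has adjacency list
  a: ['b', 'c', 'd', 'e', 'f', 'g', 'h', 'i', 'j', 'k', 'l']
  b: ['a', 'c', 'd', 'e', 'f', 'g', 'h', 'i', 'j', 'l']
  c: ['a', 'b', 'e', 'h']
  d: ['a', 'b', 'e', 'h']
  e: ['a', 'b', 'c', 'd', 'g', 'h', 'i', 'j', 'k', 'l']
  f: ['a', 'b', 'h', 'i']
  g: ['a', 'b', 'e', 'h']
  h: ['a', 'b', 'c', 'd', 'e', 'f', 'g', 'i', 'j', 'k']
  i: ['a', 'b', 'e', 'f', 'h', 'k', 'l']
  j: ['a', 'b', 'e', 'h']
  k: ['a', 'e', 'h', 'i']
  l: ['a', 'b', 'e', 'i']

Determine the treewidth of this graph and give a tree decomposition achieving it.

Treewidth 4.
One optimal decomposition is:
Bags: B1 = {a, b, e, h, i}  B2 = {a, b, e, i, l}  B3 = {a, b, d, e, h}  B4 = {a, b, c, e, h}  B5 = {a, b, f, h, i}  B6 = {a, e, h, i, k}  B7 = {a, b, e, g, h}  B8 = {a, b, e, h, j}
Tree: B1–B2, B1–B3, B3–B4, B1–B5, B1–B6, B3–B7, B3–B8

Each bag holds 5 vertices, so the decomposition has width 4, which upper-bounds the treewidth. For the lower bound, the 5 vertices {a, e, h, i, k} are pairwise adjacent, and any tree decomposition puts a clique entirely inside one bag — forcing width ≥ 4. Therefore the treewidth is 4.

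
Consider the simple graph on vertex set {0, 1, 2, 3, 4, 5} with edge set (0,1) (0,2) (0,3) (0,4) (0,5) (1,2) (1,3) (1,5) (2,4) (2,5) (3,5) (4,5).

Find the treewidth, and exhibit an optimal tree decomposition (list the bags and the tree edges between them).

Every bag has size at most 4, so the width is 4 − 1 = 3 and tw(G) ≤ 3. On the other hand G contains the 4-clique {0, 1, 2, 5}. A clique must lie in a single bag of any decomposition, so no decomposition can have width below 3. The upper and lower bounds meet at 3, so that is the treewidth.

Treewidth 3.
Bags: B1 = {0, 1, 2, 5}  B2 = {0, 2, 4, 5}  B3 = {0, 1, 3, 5}
Tree: B1–B2, B1–B3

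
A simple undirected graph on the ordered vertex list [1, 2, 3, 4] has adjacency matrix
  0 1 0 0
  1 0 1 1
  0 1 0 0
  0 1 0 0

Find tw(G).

1

A width-1 tree decomposition is:
Bags: B1 = {2, 3}  B2 = {2, 4}  B3 = {1, 2}
Tree: B1–B2, B1–B3
Every bag has size at most 2, so the width is 2 − 1 = 1 and tw(G) ≤ 1. G has an edge, so its treewidth is at least 1. Combining the bounds, tw(G) = 1.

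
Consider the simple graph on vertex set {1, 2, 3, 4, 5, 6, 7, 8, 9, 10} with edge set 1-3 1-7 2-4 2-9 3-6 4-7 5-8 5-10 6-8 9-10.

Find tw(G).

2

A width-2 tree decomposition is:
Bags: B1 = {5, 6, 8}  B2 = {3, 5, 6}  B3 = {1, 3, 5}  B4 = {1, 5, 7}  B5 = {4, 5, 7}  B6 = {2, 4, 5}  B7 = {2, 5, 9}  B8 = {5, 9, 10}
Tree: B1–B2, B2–B3, B3–B4, B4–B5, B5–B6, B6–B7, B7–B8
The largest bag has 3 vertices, giving width 2; this decomposition certifies tw(G) ≤ 2. The edges 5–8–6–3–1–7–4–2–9–10–5 form a cycle, so G is not a tree and its treewidth is at least 2. Hence tw(G) = 2 exactly.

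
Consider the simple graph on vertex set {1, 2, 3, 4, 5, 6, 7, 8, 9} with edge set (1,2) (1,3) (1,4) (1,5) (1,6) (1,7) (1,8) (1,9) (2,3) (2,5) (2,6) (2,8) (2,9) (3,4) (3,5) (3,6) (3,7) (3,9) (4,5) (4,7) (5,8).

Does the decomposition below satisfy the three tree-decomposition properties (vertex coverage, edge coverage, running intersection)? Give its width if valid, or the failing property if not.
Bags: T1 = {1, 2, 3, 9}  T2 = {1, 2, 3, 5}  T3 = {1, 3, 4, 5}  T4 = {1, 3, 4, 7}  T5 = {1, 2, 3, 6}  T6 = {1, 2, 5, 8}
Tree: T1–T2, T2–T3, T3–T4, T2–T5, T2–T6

Yes; width 3.

Checking the three conditions: (i) the bags cover all of {1, 2, 3, 4, 5, 6, 7, 8, 9}; (ii) for each edge, some bag contains both endpoints; (iii) the bags containing any fixed vertex form a subtree. All hold, so the decomposition is valid with width 4 − 1 = 3.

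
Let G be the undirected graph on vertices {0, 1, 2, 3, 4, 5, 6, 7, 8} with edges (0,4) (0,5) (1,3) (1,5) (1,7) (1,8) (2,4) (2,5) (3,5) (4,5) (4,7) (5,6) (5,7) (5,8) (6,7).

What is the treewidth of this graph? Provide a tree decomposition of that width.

Treewidth 2.
One such decomposition:
Bags: B1 = {1, 5, 7}  B2 = {4, 5, 7}  B3 = {1, 3, 5}  B4 = {5, 6, 7}  B5 = {2, 4, 5}  B6 = {1, 5, 8}  B7 = {0, 4, 5}
Tree: B1–B2, B1–B3, B1–B4, B2–B5, B3–B6, B2–B7

Each bag holds 3 vertices, so the decomposition has width 2, which upper-bounds the treewidth. On the other hand G contains the 3-clique {0, 4, 5}. A clique must lie in a single bag of any decomposition, so no decomposition can have width below 2. The upper and lower bounds meet at 2, so that is the treewidth.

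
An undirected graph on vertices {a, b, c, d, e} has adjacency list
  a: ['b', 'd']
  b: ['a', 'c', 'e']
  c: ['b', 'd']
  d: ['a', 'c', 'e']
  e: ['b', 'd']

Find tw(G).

2

A width-2 tree decomposition is:
Bags: B1 = {a, b, d}  B2 = {b, c, d}  B3 = {b, d, e}
Tree: B1–B2, B2–B3
Each bag holds 3 vertices, so the decomposition has width 2, which upper-bounds the treewidth. For the lower bound, G contains the cycle a–d–c–b–a, so G is not a forest; only forests have treewidth ≤ 1, hence tw(G) ≥ 2. Hence tw(G) = 2 exactly.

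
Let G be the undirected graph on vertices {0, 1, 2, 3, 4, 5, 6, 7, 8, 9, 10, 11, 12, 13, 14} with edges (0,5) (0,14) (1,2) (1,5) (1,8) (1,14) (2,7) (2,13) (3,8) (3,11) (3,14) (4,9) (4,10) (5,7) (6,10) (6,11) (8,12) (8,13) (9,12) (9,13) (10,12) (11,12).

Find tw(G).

A width-3 tree decomposition is:
Bags: B1 = {0, 2, 5, 7}  B2 = {0, 1, 2, 5}  B3 = {0, 1, 2, 14}  B4 = {1, 2, 13, 14}  B5 = {1, 8, 13, 14}  B6 = {3, 8, 13, 14}  B7 = {3, 8, 9, 13}  B8 = {3, 8, 9, 12}  B9 = {3, 9, 11, 12}  B10 = {4, 9, 11, 12}  B11 = {4, 10, 11, 12}  B12 = {4, 6, 10, 11}
Tree: B1–B2, B2–B3, B3–B4, B4–B5, B5–B6, B6–B7, B7–B8, B8–B9, B9–B10, B10–B11, B11–B12
The largest bag has 4 vertices, giving width 3; this decomposition certifies tw(G) ≤ 3. For the lower bound: the 4 vertex sets {0,5,7}, {2}, {1}, {3,8,13,14} are disjoint, each induces a connected subgraph, and every pair is joined by at least one edge of G. Contracting each set to a single vertex therefore yields K_{4} as a minor, and since treewidth is minor-monotone, tw(G) ≥ tw(K_{4}) = 3. Hence tw(G) = 3 exactly.

3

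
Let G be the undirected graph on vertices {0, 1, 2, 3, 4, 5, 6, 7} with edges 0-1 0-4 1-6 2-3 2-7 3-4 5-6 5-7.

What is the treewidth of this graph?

A width-2 tree decomposition is:
Bags: B1 = {2, 5, 7}  B2 = {2, 5, 6}  B3 = {1, 2, 6}  B4 = {0, 1, 2}  B5 = {0, 2, 4}  B6 = {2, 3, 4}
Tree: B1–B2, B2–B3, B3–B4, B4–B5, B5–B6
Each bag holds 3 vertices, so the decomposition has width 2, which upper-bounds the treewidth. Since 2–7–5–6–1–0–4–3–2 is a cycle in G, G is not acyclic. Forests are exactly the graphs of treewidth ≤ 1, so tw(G) ≥ 2. Therefore the treewidth is 2.

2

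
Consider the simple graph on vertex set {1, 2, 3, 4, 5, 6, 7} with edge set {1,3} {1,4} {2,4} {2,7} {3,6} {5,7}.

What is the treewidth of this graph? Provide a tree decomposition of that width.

Treewidth 1.
Bags: B1 = {3, 6}  B2 = {1, 3}  B3 = {1, 4}  B4 = {2, 4}  B5 = {2, 7}  B6 = {5, 7}
Tree: B1–B2, B2–B3, B3–B4, B4–B5, B5–B6

Every bag has size at most 2, so the width is 2 − 1 = 1 and tw(G) ≤ 1. G has an edge, so its treewidth is at least 1. Combining the bounds, tw(G) = 1.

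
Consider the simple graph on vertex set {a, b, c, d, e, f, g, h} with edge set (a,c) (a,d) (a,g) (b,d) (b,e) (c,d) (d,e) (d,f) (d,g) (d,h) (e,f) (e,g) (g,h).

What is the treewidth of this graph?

A width-2 tree decomposition is:
Bags: B1 = {d, e, g}  B2 = {b, d, e}  B3 = {a, d, g}  B4 = {d, e, f}  B5 = {d, g, h}  B6 = {a, c, d}
Tree: B1–B2, B1–B3, B1–B4, B3–B5, B3–B6
The largest bag has 3 vertices, giving width 2; this decomposition certifies tw(G) ≤ 2. Conversely, {d, e, g} is a clique of size 3, and the vertices of any clique must share a bag in every tree decomposition; so some bag has ≥ 3 vertices and tw(G) ≥ 2. Combining the bounds, tw(G) = 2.

2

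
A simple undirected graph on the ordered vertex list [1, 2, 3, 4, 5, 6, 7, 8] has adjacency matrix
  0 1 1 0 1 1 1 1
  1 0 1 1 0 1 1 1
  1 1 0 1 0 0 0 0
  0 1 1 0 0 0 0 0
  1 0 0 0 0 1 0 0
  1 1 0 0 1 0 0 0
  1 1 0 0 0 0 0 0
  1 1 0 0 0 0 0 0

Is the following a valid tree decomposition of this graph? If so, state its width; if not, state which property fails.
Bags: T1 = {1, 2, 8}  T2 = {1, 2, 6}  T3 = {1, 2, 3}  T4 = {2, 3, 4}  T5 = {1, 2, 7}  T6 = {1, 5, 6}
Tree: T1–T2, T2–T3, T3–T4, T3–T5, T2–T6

Checking the three conditions: (i) the bags cover all of {1, 2, 3, 4, 5, 6, 7, 8}; (ii) for each edge, some bag contains both endpoints; (iii) the bags containing any fixed vertex form a subtree. All hold, so the decomposition is valid with width 3 − 1 = 2.

Yes; width 2.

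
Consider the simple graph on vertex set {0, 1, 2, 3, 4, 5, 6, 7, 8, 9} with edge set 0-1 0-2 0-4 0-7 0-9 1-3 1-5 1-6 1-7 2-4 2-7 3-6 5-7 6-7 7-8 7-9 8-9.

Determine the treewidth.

2

A width-2 tree decomposition is:
Bags: B1 = {0, 1, 7}  B2 = {1, 5, 7}  B3 = {1, 6, 7}  B4 = {0, 2, 7}  B5 = {0, 7, 9}  B6 = {1, 3, 6}  B7 = {7, 8, 9}  B8 = {0, 2, 4}
Tree: B1–B2, B1–B3, B1–B4, B4–B5, B3–B6, B5–B7, B4–B8
Every bag has size at most 3, so the width is 3 − 1 = 2 and tw(G) ≤ 2. For the lower bound, the 3 vertices {1, 3, 6} are pairwise adjacent, and any tree decomposition puts a clique entirely inside one bag — forcing width ≥ 2. The upper and lower bounds meet at 2, so that is the treewidth.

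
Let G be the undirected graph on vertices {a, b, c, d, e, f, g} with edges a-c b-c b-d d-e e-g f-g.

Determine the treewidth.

1

A width-1 tree decomposition is:
Bags: B1 = {a, c}  B2 = {b, c}  B3 = {b, d}  B4 = {d, e}  B5 = {e, g}  B6 = {f, g}
Tree: B1–B2, B2–B3, B3–B4, B4–B5, B5–B6
Each bag holds 2 vertices, so the decomposition has width 1, which upper-bounds the treewidth. Any graph with an edge has treewidth ≥ 1, and G has the edge a–c. The upper and lower bounds meet at 1, so that is the treewidth.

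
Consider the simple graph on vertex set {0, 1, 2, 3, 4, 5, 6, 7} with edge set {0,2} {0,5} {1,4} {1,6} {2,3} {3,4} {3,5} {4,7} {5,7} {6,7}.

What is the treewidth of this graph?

2

A width-2 tree decomposition is:
Bags: B1 = {1, 6, 7}  B2 = {1, 4, 7}  B3 = {4, 5, 7}  B4 = {3, 4, 5}  B5 = {0, 3, 5}  B6 = {0, 2, 3}
Tree: B1–B2, B2–B3, B3–B4, B4–B5, B5–B6
Every bag has size at most 3, so the width is 3 − 1 = 2 and tw(G) ≤ 2. The edges 6–1–4–7–6 form a cycle, so G is not a tree and its treewidth is at least 2. The upper and lower bounds meet at 2, so that is the treewidth.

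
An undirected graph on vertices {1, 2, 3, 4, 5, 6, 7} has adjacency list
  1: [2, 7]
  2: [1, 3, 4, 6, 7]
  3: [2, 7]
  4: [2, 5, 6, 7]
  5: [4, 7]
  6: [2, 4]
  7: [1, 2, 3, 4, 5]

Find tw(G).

2

A width-2 tree decomposition is:
Bags: B1 = {4, 5, 7}  B2 = {2, 4, 7}  B3 = {2, 4, 6}  B4 = {2, 3, 7}  B5 = {1, 2, 7}
Tree: B1–B2, B2–B3, B2–B4, B4–B5
Each bag holds 3 vertices, so the decomposition has width 2, which upper-bounds the treewidth. On the other hand G contains the 3-clique {2, 4, 6}. A clique must lie in a single bag of any decomposition, so no decomposition can have width below 2. Therefore the treewidth is 2.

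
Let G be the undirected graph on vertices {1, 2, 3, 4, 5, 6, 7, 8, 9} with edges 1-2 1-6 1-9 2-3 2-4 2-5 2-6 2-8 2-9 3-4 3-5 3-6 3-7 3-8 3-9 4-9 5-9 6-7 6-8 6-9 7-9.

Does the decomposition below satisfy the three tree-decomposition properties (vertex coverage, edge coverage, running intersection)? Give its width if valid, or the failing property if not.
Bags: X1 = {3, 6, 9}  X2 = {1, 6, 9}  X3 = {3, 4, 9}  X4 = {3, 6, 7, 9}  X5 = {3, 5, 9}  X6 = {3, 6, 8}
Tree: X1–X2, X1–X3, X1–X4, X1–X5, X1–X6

A tree decomposition must satisfy three properties: every vertex lies in some bag; for every edge, both endpoints lie together in some bag; and for every vertex, the bags containing it form a connected subtree. Here vertex 2 appears in no bag, so the decomposition is invalid.

No — vertex 2 appears in no bag.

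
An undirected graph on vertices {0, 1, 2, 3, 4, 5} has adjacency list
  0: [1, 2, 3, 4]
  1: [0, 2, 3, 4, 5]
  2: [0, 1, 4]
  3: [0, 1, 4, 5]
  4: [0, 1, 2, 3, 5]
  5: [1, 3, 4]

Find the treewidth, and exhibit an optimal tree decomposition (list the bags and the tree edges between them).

Treewidth 3.
Bags: B1 = {0, 1, 3, 4}  B2 = {0, 1, 2, 4}  B3 = {1, 3, 4, 5}
Tree: B1–B2, B1–B3

Every bag has size at most 4, so the width is 4 − 1 = 3 and tw(G) ≤ 3. For the lower bound, the 4 vertices {0, 1, 2, 4} are pairwise adjacent, and any tree decomposition puts a clique entirely inside one bag — forcing width ≥ 3. Hence tw(G) = 3 exactly.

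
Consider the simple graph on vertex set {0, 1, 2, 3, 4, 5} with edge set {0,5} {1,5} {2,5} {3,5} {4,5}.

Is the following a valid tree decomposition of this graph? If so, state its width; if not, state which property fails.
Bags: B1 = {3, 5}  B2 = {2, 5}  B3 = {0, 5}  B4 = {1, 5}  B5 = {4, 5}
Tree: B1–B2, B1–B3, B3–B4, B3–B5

Yes; width 1.

Vertex coverage: the bags together contain {0, 1, 2, 3, 4, 5}, the full vertex set. Edge coverage: each edge of G has both endpoints in at least one bag. Running intersection: for every vertex, the bags containing it form a connected subtree. All three properties hold, so this is a valid tree decomposition of width max|bag| − 1 = 1, and hence tw(G) ≤ 1.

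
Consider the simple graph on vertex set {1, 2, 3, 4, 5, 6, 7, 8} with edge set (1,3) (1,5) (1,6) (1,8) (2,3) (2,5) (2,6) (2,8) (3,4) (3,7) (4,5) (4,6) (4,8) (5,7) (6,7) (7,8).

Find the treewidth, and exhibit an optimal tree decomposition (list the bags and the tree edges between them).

Each bag holds 5 vertices, so the decomposition has width 4, which upper-bounds the treewidth. For the lower bound: the 5 vertex sets {5,7}, {1,3}, {2,6}, {4}, {8} are disjoint, each induces a connected subgraph, and every pair is joined by at least one edge of G. Contracting each set to a single vertex therefore yields K_{5} as a minor, and since treewidth is minor-monotone, tw(G) ≥ tw(K_{5}) = 4. Hence tw(G) = 4 exactly.

Treewidth 4.
One optimal decomposition is:
Bags: B1 = {1, 2, 4, 5, 7}  B2 = {1, 2, 3, 4, 7}  B3 = {1, 2, 4, 6, 7}  B4 = {1, 2, 4, 7, 8}
Tree: B1–B2, B2–B3, B3–B4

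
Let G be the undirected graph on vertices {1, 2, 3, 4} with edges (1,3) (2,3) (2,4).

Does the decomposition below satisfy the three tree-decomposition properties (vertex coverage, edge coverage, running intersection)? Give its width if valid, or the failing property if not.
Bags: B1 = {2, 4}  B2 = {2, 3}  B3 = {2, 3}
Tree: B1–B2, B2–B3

No — vertex 1 appears in no bag.

A tree decomposition must satisfy three properties: every vertex lies in some bag; for every edge, both endpoints lie together in some bag; and for every vertex, the bags containing it form a connected subtree. Here vertex 1 appears in no bag, so the decomposition is invalid.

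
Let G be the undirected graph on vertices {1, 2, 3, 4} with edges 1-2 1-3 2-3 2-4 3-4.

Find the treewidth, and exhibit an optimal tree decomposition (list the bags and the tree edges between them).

Every bag has size at most 3, so the width is 3 − 1 = 2 and tw(G) ≤ 2. For the lower bound, the 3 vertices {1, 2, 3} are pairwise adjacent, and any tree decomposition puts a clique entirely inside one bag — forcing width ≥ 2. Hence tw(G) = 2 exactly.

Treewidth 2.
One such decomposition:
Bags: B1 = {2, 3, 4}  B2 = {1, 2, 3}
Tree: B1–B2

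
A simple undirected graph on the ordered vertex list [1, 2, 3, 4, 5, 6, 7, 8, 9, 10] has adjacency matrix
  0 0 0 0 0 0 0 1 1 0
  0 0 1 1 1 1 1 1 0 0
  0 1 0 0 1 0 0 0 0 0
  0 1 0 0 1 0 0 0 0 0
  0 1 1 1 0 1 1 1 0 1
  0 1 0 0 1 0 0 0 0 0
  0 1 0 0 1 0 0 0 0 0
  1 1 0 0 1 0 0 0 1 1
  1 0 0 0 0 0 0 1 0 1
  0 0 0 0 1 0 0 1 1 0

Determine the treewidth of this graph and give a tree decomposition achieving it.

Every bag has size at most 3, so the width is 3 − 1 = 2 and tw(G) ≤ 2. For the lower bound, the 3 vertices {1, 8, 9} are pairwise adjacent, and any tree decomposition puts a clique entirely inside one bag — forcing width ≥ 2. The upper and lower bounds meet at 2, so that is the treewidth.

Treewidth 2.
One such decomposition:
Bags: B1 = {2, 5, 8}  B2 = {2, 4, 5}  B3 = {2, 3, 5}  B4 = {2, 5, 7}  B5 = {5, 8, 10}  B6 = {8, 9, 10}  B7 = {2, 5, 6}  B8 = {1, 8, 9}
Tree: B1–B2, B1–B3, B3–B4, B1–B5, B5–B6, B1–B7, B6–B8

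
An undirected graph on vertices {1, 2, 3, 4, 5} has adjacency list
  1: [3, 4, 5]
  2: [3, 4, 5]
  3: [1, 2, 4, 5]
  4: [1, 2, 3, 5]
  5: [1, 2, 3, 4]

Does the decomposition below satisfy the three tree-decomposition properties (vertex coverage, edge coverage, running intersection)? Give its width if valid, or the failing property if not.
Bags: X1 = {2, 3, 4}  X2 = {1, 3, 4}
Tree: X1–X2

No — vertex 5 appears in no bag.

A tree decomposition must satisfy three properties: every vertex lies in some bag; for every edge, both endpoints lie together in some bag; and for every vertex, the bags containing it form a connected subtree. Here vertex 5 appears in no bag, so the decomposition is invalid.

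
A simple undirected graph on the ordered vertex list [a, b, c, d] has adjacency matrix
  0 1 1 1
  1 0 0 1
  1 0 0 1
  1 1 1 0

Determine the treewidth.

A width-2 tree decomposition is:
Bags: B1 = {a, b, d}  B2 = {a, c, d}
Tree: B1–B2
Every bag has size at most 3, so the width is 3 − 1 = 2 and tw(G) ≤ 2. For the lower bound, the 3 vertices {a, c, d} are pairwise adjacent, and any tree decomposition puts a clique entirely inside one bag — forcing width ≥ 2. The upper and lower bounds meet at 2, so that is the treewidth.

2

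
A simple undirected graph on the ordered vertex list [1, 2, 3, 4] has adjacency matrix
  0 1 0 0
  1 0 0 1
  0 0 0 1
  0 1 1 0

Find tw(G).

A width-1 tree decomposition is:
Bags: B1 = {2, 4}  B2 = {1, 2}  B3 = {3, 4}
Tree: B1–B2, B1–B3
Every bag has size at most 2, so the width is 2 − 1 = 1 and tw(G) ≤ 1. Since G has at least one edge (e.g. 4–2), it is not an edgeless graph, so tw(G) ≥ 1. The upper and lower bounds meet at 1, so that is the treewidth.

1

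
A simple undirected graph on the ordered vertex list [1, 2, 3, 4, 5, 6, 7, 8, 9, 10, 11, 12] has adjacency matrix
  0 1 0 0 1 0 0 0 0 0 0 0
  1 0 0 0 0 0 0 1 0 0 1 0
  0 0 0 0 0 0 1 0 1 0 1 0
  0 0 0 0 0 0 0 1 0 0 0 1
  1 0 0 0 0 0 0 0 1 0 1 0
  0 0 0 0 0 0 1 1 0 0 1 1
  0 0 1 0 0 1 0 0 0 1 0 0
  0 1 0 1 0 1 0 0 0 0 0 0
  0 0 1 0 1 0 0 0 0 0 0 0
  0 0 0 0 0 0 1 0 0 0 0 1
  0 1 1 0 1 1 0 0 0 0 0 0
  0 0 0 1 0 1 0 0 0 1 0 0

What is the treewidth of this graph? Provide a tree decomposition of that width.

Treewidth 3.
One such decomposition:
Bags: B1 = {4, 8, 10, 12}  B2 = {6, 8, 10, 12}  B3 = {6, 7, 8, 10}  B4 = {2, 6, 7, 8}  B5 = {2, 6, 7, 11}  B6 = {2, 3, 7, 11}  B7 = {1, 2, 3, 11}  B8 = {1, 3, 5, 11}  B9 = {1, 3, 5, 9}
Tree: B1–B2, B2–B3, B3–B4, B4–B5, B5–B6, B6–B7, B7–B8, B8–B9

Every bag has size at most 4, so the width is 4 − 1 = 3 and tw(G) ≤ 3. For the lower bound: the 4 vertex sets {4,10,12}, {8}, {6}, {2,3,7,11} are disjoint, each induces a connected subgraph, and every pair is joined by at least one edge of G. Contracting each set to a single vertex therefore yields K_{4} as a minor, and since treewidth is minor-monotone, tw(G) ≥ tw(K_{4}) = 3. The upper and lower bounds meet at 3, so that is the treewidth.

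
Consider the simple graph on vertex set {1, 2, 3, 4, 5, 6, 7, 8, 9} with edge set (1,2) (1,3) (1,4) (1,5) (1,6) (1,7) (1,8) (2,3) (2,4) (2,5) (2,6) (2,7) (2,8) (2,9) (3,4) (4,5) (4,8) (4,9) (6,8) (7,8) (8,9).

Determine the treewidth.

3

A width-3 tree decomposition is:
Bags: B1 = {1, 2, 3, 4}  B2 = {1, 2, 4, 8}  B3 = {1, 2, 6, 8}  B4 = {2, 4, 8, 9}  B5 = {1, 2, 7, 8}  B6 = {1, 2, 4, 5}
Tree: B1–B2, B2–B3, B2–B4, B2–B5, B2–B6
The largest bag has 4 vertices, giving width 3; this decomposition certifies tw(G) ≤ 3. For the lower bound, the 4 vertices {1, 2, 4, 8} are pairwise adjacent, and any tree decomposition puts a clique entirely inside one bag — forcing width ≥ 3. The upper and lower bounds meet at 3, so that is the treewidth.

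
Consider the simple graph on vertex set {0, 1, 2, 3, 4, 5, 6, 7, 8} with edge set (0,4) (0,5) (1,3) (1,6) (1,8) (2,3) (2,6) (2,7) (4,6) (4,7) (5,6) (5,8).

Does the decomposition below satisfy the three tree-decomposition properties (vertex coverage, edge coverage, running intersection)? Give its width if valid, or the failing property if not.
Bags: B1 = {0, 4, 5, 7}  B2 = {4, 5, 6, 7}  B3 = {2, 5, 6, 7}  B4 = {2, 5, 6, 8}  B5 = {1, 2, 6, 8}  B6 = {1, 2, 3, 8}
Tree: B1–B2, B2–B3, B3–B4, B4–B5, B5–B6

Vertex coverage: the bags together contain {0, 1, 2, 3, 4, 5, 6, 7, 8}, the full vertex set. Edge coverage: each edge of G has both endpoints in at least one bag. Running intersection: for every vertex, the bags containing it form a connected subtree. All three properties hold, so this is a valid tree decomposition of width max|bag| − 1 = 3, and hence tw(G) ≤ 3.

Yes; width 3.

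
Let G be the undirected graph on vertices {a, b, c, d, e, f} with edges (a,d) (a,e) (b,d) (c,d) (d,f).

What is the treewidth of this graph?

1

A width-1 tree decomposition is:
Bags: B1 = {d, f}  B2 = {a, d}  B3 = {a, e}  B4 = {b, d}  B5 = {c, d}
Tree: B1–B2, B2–B3, B1–B4, B2–B5
The largest bag has 2 vertices, giving width 1; this decomposition certifies tw(G) ≤ 1. Since G has at least one edge (e.g. f–d), it is not an edgeless graph, so tw(G) ≥ 1. Combining the bounds, tw(G) = 1.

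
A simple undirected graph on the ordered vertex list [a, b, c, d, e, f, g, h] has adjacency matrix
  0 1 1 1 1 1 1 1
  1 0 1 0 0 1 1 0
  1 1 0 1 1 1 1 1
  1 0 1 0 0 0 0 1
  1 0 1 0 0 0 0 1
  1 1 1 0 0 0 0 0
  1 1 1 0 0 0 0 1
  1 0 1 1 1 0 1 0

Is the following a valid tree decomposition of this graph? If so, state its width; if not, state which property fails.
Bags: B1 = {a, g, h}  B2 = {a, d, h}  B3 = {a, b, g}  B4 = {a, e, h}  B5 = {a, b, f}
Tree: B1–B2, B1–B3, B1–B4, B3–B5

No — vertex c appears in no bag.

A tree decomposition must satisfy three properties: every vertex lies in some bag; for every edge, both endpoints lie together in some bag; and for every vertex, the bags containing it form a connected subtree. Here vertex c appears in no bag, so the decomposition is invalid.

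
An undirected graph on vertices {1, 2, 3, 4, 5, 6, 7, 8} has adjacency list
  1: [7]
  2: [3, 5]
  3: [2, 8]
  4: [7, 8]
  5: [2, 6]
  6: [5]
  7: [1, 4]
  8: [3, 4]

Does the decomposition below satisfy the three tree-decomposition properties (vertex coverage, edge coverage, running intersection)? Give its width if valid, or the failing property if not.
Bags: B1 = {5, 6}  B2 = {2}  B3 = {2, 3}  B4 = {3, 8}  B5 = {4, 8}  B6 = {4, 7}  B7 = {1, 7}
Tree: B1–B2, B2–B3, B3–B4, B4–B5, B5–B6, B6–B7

A tree decomposition must satisfy three properties: every vertex lies in some bag; for every edge, both endpoints lie together in some bag; and for every vertex, the bags containing it form a connected subtree. Here edge (5,2) lies in no bag, so the decomposition is invalid.

No — edge (5,2) lies in no bag.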